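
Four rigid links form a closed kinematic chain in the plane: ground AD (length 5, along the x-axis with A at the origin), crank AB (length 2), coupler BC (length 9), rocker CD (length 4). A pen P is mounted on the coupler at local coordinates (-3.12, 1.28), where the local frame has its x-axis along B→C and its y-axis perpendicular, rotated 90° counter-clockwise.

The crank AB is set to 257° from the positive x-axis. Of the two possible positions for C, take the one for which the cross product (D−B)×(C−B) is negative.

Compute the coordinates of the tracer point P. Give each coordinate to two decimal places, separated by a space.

A=(0,0), D=(5.00,0)
B = A + 2.00·(cos257°, sin257°) = (-0.4499, -1.9487)
|BD| = 5.7878
circle(B,9.00) ∩ circle(D,4.00): a=8.5091, h=2.9316
  candidates: C₊=(6.5754,3.6767) cross=16.968; C₋=(8.5495,-1.8442) cross=-16.968
  mode - wants cross < 0 → take C=(8.5495,-1.8442) (cross=-16.968)
ex = (C−B)/|BC| = (0.9999,0.0116); ey = (-0.0116,0.9999)
P = B + -3.12·ex + 1.28·ey = (-3.5846,-0.7051)

-3.58 -0.71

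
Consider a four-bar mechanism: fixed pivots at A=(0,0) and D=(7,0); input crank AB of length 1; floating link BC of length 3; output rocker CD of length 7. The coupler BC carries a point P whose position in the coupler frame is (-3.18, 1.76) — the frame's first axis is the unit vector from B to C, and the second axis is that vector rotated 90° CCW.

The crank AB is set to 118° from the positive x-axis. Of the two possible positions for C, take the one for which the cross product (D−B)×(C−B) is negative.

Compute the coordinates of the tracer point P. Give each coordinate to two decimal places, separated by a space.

0.42 4.41

A=(0,0), D=(7.00,0)
B = A + 1.00·(cos118°, sin118°) = (-0.4695, 0.8829)
|BD| = 7.5215
circle(B,3.00) ∩ circle(D,7.00): a=1.1017, h=2.7904
  candidates: C₊=(0.9522,3.5247) cross=20.988; C₋=(0.2970,-2.0175) cross=-20.988
  mode - wants cross < 0 → take C=(0.2970,-2.0175) (cross=-20.988)
ex = (C−B)/|BC| = (0.2555,-0.9668); ey = (0.9668,0.2555)
P = B + -3.18·ex + 1.76·ey = (0.4196,4.4071)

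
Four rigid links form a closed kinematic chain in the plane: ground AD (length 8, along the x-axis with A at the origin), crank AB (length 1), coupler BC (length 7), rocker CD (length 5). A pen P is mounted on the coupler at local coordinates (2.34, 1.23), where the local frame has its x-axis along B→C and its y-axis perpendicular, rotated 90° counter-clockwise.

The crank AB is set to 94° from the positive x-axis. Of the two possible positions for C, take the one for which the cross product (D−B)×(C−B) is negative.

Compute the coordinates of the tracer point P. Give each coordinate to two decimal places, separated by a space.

2.46 0.23

A=(0,0), D=(8.00,0)
B = A + 1.00·(cos94°, sin94°) = (-0.0698, 0.9976)
|BD| = 8.1312
circle(B,7.00) ∩ circle(D,5.00): a=5.5414, h=4.2770
  candidates: C₊=(5.9545,4.5624) cross=34.777; C₋=(4.9051,-3.9270) cross=-34.777
  mode - wants cross < 0 → take C=(4.9051,-3.9270) (cross=-34.777)
ex = (C−B)/|BC| = (0.7107,-0.7035); ey = (0.7035,0.7107)
P = B + 2.34·ex + 1.23·ey = (2.4586,0.2255)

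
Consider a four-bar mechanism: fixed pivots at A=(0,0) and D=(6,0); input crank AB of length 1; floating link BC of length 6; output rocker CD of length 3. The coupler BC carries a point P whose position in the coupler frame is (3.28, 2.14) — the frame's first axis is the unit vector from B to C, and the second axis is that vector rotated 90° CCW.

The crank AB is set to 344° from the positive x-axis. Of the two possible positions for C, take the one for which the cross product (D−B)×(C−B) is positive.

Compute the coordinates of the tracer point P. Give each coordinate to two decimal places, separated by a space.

2.54 3.31

A=(0,0), D=(6.00,0)
B = A + 1.00·(cos344°, sin344°) = (0.9613, -0.2756)
|BD| = 5.0463
circle(B,6.00) ∩ circle(D,3.00): a=5.1984, h=2.9961
  candidates: C₊=(5.9882,3.0000) cross=15.119; C₋=(6.3155,-2.9834) cross=-15.119
  mode + wants cross > 0 → take C=(5.9882,3.0000) (cross=15.119)
ex = (C−B)/|BC| = (0.8378,0.5459); ey = (-0.5459,0.8378)
P = B + 3.28·ex + 2.14·ey = (2.5410,3.3080)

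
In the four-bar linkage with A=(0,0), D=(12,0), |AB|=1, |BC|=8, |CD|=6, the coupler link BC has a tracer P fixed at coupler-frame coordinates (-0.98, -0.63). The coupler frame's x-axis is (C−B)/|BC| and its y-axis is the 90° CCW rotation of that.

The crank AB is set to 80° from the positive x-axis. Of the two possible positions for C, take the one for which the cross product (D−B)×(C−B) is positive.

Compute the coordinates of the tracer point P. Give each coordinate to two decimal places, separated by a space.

-0.49 0.03

A=(0,0), D=(12.00,0)
B = A + 1.00·(cos80°, sin80°) = (0.1736, 0.9848)
|BD| = 11.8673
circle(B,8.00) ∩ circle(D,6.00): a=7.1134, h=3.6606
  candidates: C₊=(7.5662,4.0425) cross=43.442; C₋=(6.9587,-3.2535) cross=-43.442
  mode + wants cross > 0 → take C=(7.5662,4.0425) (cross=43.442)
ex = (C−B)/|BC| = (0.9241,0.3822); ey = (-0.3822,0.9241)
P = B + -0.98·ex + -0.63·ey = (-0.4912,0.0281)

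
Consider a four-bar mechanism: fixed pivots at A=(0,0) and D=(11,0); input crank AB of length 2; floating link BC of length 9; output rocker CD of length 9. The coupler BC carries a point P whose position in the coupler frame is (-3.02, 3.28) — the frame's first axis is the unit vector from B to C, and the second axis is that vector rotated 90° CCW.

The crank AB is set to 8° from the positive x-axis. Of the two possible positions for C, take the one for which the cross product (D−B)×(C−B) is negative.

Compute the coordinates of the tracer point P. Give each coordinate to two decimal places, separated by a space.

A=(0,0), D=(11.00,0)
B = A + 2.00·(cos8°, sin8°) = (1.9805, 0.2783)
|BD| = 9.0238
circle(B,9.00) ∩ circle(D,9.00): a=4.5119, h=7.7874
  candidates: C₊=(6.7305,7.9228) cross=70.271; C₋=(6.2501,-7.6445) cross=-70.271
  mode - wants cross < 0 → take C=(6.2501,-7.6445) (cross=-70.271)
ex = (C−B)/|BC| = (0.4744,-0.8803); ey = (0.8803,0.4744)
P = B + -3.02·ex + 3.28·ey = (3.4353,4.4929)

3.44 4.49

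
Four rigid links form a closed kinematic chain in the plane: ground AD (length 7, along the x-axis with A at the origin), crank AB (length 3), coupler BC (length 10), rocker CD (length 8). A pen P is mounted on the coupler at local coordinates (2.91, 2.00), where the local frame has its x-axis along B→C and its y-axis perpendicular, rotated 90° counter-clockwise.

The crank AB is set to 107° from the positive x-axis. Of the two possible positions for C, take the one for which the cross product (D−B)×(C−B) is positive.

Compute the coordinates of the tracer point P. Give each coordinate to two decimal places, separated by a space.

0.61 6.07

A=(0,0), D=(7.00,0)
B = A + 3.00·(cos107°, sin107°) = (-0.8771, 2.8689)
|BD| = 8.3833
circle(B,10.00) ∩ circle(D,8.00): a=6.3388, h=7.7343
  candidates: C₊=(7.7258,7.9670) cross=64.839; C₋=(2.4321,-6.5677) cross=-64.839
  mode + wants cross > 0 → take C=(7.7258,7.9670) (cross=64.839)
ex = (C−B)/|BC| = (0.8603,0.5098); ey = (-0.5098,0.8603)
P = B + 2.91·ex + 2.00·ey = (0.6067,6.0730)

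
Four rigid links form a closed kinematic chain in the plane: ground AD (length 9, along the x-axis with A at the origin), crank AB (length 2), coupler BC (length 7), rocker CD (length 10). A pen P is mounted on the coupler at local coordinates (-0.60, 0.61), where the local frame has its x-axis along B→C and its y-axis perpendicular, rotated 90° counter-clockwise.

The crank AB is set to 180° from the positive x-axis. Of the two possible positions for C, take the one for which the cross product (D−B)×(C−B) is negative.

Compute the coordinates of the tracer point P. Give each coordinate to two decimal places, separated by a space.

-1.73 0.81

A=(0,0), D=(9.00,0)
B = A + 2.00·(cos180°, sin180°) = (-2.0000, 0.0000)
|BD| = 11.0000
circle(B,7.00) ∩ circle(D,10.00): a=3.1818, h=6.2351
  candidates: C₊=(1.1818,6.2351) cross=68.586; C₋=(1.1818,-6.2351) cross=-68.586
  mode - wants cross < 0 → take C=(1.1818,-6.2351) (cross=-68.586)
ex = (C−B)/|BC| = (0.4545,-0.8907); ey = (0.8907,0.4545)
P = B + -0.60·ex + 0.61·ey = (-1.7294,0.8117)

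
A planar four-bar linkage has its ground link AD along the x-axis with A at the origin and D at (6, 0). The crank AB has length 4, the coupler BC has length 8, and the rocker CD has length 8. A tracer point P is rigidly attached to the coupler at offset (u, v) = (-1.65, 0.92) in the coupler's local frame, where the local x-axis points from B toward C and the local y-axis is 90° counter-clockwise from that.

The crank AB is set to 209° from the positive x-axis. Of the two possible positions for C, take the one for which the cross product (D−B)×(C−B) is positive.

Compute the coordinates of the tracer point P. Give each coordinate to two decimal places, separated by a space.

A=(0,0), D=(6.00,0)
B = A + 4.00·(cos209°, sin209°) = (-3.4985, -1.9392)
|BD| = 9.6944
circle(B,8.00) ∩ circle(D,8.00): a=4.8472, h=6.3643
  candidates: C₊=(-0.0223,5.2661) cross=61.698; C₋=(2.5239,-7.2053) cross=-61.698
  mode + wants cross > 0 → take C=(-0.0223,5.2661) (cross=61.698)
ex = (C−B)/|BC| = (0.4345,0.9007); ey = (-0.9007,0.4345)
P = B + -1.65·ex + 0.92·ey = (-5.0440,-3.0256)

-5.04 -3.03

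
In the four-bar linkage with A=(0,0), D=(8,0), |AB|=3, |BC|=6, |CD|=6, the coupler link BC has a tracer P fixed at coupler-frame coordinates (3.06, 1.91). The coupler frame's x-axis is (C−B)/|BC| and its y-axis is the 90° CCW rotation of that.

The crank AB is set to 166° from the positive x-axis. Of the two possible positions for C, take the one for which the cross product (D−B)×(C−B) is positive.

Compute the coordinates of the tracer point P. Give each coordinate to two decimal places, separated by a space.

-0.71 3.59

A=(0,0), D=(8.00,0)
B = A + 3.00·(cos166°, sin166°) = (-2.9109, 0.7258)
|BD| = 10.9350
circle(B,6.00) ∩ circle(D,6.00): a=5.4675, h=2.4711
  candidates: C₊=(2.7086,2.8286) cross=27.022; C₋=(2.3805,-2.1028) cross=-27.022
  mode + wants cross > 0 → take C=(2.7086,2.8286) (cross=27.022)
ex = (C−B)/|BC| = (0.9366,0.3505); ey = (-0.3505,0.9366)
P = B + 3.06·ex + 1.91·ey = (-0.7144,3.5870)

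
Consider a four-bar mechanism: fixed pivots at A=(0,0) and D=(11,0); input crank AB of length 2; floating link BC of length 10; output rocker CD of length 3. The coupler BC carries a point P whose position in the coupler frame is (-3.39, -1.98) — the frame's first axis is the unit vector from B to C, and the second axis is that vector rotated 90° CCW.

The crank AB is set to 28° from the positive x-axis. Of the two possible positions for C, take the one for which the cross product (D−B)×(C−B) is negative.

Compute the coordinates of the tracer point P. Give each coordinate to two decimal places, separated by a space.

-2.13 0.45

A=(0,0), D=(11.00,0)
B = A + 2.00·(cos28°, sin28°) = (1.7659, 0.9389)
|BD| = 9.2817
circle(B,10.00) ∩ circle(D,3.00): a=9.5430, h=2.9886
  candidates: C₊=(11.5622,2.9468) cross=27.739; C₋=(10.9576,-2.9997) cross=-27.739
  mode - wants cross < 0 → take C=(10.9576,-2.9997) (cross=-27.739)
ex = (C−B)/|BC| = (0.9192,-0.3939); ey = (0.3939,0.9192)
P = B + -3.39·ex + -1.98·ey = (-2.1299,0.4542)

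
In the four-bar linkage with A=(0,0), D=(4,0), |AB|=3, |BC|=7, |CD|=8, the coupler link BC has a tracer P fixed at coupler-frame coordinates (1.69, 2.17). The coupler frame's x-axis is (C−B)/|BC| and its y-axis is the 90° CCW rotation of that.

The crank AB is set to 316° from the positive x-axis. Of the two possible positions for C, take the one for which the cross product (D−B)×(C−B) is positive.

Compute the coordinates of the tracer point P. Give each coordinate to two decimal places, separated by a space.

-0.40 -3.09

A=(0,0), D=(4.00,0)
B = A + 3.00·(cos316°, sin316°) = (2.1580, -2.0840)
|BD| = 2.7813
circle(B,7.00) ∩ circle(D,8.00): a=-1.3059, h=6.8771
  candidates: C₊=(-3.8596,1.4920) cross=19.128; C₋=(6.4460,-7.6169) cross=-19.128
  mode + wants cross > 0 → take C=(-3.8596,1.4920) (cross=19.128)
ex = (C−B)/|BC| = (-0.8597,0.5109); ey = (-0.5109,-0.8597)
P = B + 1.69·ex + 2.17·ey = (-0.4034,-3.0861)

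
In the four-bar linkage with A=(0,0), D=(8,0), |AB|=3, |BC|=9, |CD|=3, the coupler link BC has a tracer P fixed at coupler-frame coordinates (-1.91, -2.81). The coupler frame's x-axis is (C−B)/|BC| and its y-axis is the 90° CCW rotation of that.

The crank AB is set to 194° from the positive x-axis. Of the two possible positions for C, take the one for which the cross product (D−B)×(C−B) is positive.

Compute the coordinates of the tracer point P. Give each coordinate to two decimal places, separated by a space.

A=(0,0), D=(8.00,0)
B = A + 3.00·(cos194°, sin194°) = (-2.9109, -0.7258)
|BD| = 10.9350
circle(B,9.00) ∩ circle(D,3.00): a=8.7597, h=2.0659
  candidates: C₊=(5.6924,1.9170) cross=22.591; C₋=(5.9666,-2.2057) cross=-22.591
  mode + wants cross > 0 → take C=(5.6924,1.9170) (cross=22.591)
ex = (C−B)/|BC| = (0.9559,0.2936); ey = (-0.2936,0.9559)
P = B + -1.91·ex + -2.81·ey = (-3.9116,-3.9727)

-3.91 -3.97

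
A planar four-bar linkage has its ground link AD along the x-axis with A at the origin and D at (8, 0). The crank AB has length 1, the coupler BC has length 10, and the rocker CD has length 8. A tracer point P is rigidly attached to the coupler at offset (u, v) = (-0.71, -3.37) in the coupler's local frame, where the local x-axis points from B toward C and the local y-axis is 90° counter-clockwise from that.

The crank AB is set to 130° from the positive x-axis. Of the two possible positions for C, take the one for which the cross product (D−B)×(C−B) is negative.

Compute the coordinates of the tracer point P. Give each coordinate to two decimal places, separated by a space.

-3.81 -0.58

A=(0,0), D=(8.00,0)
B = A + 1.00·(cos130°, sin130°) = (-0.6428, 0.7660)
|BD| = 8.6767
circle(B,10.00) ∩ circle(D,8.00): a=6.4129, h=7.6730
  candidates: C₊=(6.4225,7.8429) cross=66.576; C₋=(5.0676,-7.4432) cross=-66.576
  mode - wants cross < 0 → take C=(5.0676,-7.4432) (cross=-66.576)
ex = (C−B)/|BC| = (0.5710,-0.8209); ey = (0.8209,0.5710)
P = B + -0.71·ex + -3.37·ey = (-3.8147,-0.5755)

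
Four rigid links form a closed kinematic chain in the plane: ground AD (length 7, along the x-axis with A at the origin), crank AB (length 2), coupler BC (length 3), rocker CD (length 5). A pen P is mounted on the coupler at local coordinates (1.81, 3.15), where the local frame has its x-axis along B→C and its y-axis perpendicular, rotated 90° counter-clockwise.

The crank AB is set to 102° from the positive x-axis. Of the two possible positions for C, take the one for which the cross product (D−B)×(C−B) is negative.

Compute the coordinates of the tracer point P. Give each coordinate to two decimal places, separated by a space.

A=(0,0), D=(7.00,0)
B = A + 2.00·(cos102°, sin102°) = (-0.4158, 1.9563)
|BD| = 7.6695
circle(B,3.00) ∩ circle(D,5.00): a=2.7917, h=1.0984
  candidates: C₊=(2.5637,2.3063) cross=8.425; C₋=(2.0033,0.1821) cross=-8.425
  mode - wants cross < 0 → take C=(2.0033,0.1821) (cross=-8.425)
ex = (C−B)/|BC| = (0.8064,-0.5914); ey = (0.5914,0.8064)
P = B + 1.81·ex + 3.15·ey = (2.9066,3.4260)

2.91 3.43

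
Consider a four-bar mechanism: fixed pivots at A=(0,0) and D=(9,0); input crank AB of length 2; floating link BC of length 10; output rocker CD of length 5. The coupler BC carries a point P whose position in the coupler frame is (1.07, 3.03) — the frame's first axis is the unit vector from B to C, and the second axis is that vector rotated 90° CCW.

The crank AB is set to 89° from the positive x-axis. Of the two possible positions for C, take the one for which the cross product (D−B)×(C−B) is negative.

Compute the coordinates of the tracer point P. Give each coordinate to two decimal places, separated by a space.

2.87 3.52

A=(0,0), D=(9.00,0)
B = A + 2.00·(cos89°, sin89°) = (0.0349, 1.9997)
|BD| = 9.1854
circle(B,10.00) ∩ circle(D,5.00): a=8.6753, h=4.9739
  candidates: C₊=(9.5849,4.9657) cross=45.687; C₋=(7.4193,-4.7435) cross=-45.687
  mode - wants cross < 0 → take C=(7.4193,-4.7435) (cross=-45.687)
ex = (C−B)/|BC| = (0.7384,-0.6743); ey = (0.6743,0.7384)
P = B + 1.07·ex + 3.03·ey = (2.8682,3.5156)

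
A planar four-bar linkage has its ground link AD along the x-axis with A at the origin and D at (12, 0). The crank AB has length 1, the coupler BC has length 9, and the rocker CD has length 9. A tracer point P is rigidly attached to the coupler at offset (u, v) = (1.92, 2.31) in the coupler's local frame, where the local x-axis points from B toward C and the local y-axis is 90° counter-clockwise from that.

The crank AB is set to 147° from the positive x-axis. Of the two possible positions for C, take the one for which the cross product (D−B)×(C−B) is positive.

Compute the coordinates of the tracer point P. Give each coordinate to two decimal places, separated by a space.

A=(0,0), D=(12.00,0)
B = A + 1.00·(cos147°, sin147°) = (-0.8387, 0.5446)
|BD| = 12.8502
circle(B,9.00) ∩ circle(D,9.00): a=6.4251, h=6.3022
  candidates: C₊=(5.8478,6.5689) cross=80.985; C₋=(5.3136,-6.0242) cross=-80.985
  mode + wants cross > 0 → take C=(5.8478,6.5689) (cross=80.985)
ex = (C−B)/|BC| = (0.7429,0.6694); ey = (-0.6694,0.7429)
P = B + 1.92·ex + 2.31·ey = (-0.9584,3.5460)

-0.96 3.55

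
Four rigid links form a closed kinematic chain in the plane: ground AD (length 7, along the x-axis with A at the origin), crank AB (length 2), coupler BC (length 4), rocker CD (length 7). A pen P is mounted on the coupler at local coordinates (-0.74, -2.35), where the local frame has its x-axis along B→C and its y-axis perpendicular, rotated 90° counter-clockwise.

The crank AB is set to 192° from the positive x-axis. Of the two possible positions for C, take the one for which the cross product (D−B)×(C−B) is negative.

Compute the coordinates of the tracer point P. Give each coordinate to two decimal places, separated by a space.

-4.16 -1.52

A=(0,0), D=(7.00,0)
B = A + 2.00·(cos192°, sin192°) = (-1.9563, -0.4158)
|BD| = 8.9659
circle(B,4.00) ∩ circle(D,7.00): a=2.6427, h=3.0027
  candidates: C₊=(0.5443,2.7062) cross=26.922; C₋=(0.8228,-3.2927) cross=-26.922
  mode - wants cross < 0 → take C=(0.8228,-3.2927) (cross=-26.922)
ex = (C−B)/|BC| = (0.6948,-0.7192); ey = (0.7192,0.6948)
P = B + -0.74·ex + -2.35·ey = (-4.1606,-1.5163)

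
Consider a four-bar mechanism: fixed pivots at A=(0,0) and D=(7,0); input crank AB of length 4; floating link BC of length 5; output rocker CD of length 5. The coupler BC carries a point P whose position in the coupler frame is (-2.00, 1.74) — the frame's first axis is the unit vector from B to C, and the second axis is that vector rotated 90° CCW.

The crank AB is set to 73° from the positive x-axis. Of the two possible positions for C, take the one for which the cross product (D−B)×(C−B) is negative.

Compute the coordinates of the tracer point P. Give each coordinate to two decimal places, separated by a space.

A=(0,0), D=(7.00,0)
B = A + 4.00·(cos73°, sin73°) = (1.1695, 3.8252)
|BD| = 6.9733
circle(B,5.00) ∩ circle(D,5.00): a=3.4867, h=3.5837
  candidates: C₊=(6.0506,4.9090) cross=24.991; C₋=(2.1189,-1.0838) cross=-24.991
  mode - wants cross < 0 → take C=(2.1189,-1.0838) (cross=-24.991)
ex = (C−B)/|BC| = (0.1899,-0.9818); ey = (0.9818,0.1899)
P = B + -2.00·ex + 1.74·ey = (2.4981,6.1192)

2.50 6.12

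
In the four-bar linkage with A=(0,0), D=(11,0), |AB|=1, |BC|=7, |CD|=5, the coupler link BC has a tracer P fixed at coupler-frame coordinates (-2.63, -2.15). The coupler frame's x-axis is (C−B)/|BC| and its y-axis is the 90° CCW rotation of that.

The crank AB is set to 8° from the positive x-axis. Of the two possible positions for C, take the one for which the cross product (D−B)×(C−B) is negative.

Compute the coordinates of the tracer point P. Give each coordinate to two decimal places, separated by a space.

-2.35 -0.50

A=(0,0), D=(11.00,0)
B = A + 1.00·(cos8°, sin8°) = (0.9903, 0.1392)
|BD| = 10.0107
circle(B,7.00) ∩ circle(D,5.00): a=6.2041, h=3.2418
  candidates: C₊=(7.2388,3.2945) cross=32.453; C₋=(7.1487,-3.1886) cross=-32.453
  mode - wants cross < 0 → take C=(7.1487,-3.1886) (cross=-32.453)
ex = (C−B)/|BC| = (0.8798,-0.4754); ey = (0.4754,0.8798)
P = B + -2.63·ex + -2.15·ey = (-2.3456,-0.5020)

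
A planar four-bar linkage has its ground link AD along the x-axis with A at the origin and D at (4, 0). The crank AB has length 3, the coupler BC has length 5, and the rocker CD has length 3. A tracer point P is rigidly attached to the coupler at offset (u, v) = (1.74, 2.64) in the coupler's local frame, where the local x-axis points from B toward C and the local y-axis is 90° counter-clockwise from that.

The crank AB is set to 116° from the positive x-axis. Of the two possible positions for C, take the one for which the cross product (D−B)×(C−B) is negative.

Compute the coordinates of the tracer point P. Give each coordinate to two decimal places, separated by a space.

A=(0,0), D=(4.00,0)
B = A + 3.00·(cos116°, sin116°) = (-1.3151, 2.6964)
|BD| = 5.9599
circle(B,5.00) ∩ circle(D,3.00): a=4.3223, h=2.5136
  candidates: C₊=(3.6767,2.9825) cross=14.981; C₋=(1.4023,-1.5007) cross=-14.981
  mode - wants cross < 0 → take C=(1.4023,-1.5007) (cross=-14.981)
ex = (C−B)/|BC| = (0.5435,-0.8394); ey = (0.8394,0.5435)
P = B + 1.74·ex + 2.64·ey = (1.8466,2.6706)

1.85 2.67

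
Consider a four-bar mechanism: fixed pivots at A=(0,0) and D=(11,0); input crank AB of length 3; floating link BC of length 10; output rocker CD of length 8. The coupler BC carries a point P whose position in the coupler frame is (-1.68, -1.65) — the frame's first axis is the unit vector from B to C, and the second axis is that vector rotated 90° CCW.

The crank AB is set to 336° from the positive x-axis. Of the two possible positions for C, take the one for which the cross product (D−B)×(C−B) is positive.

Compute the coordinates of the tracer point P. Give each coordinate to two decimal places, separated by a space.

A=(0,0), D=(11.00,0)
B = A + 3.00·(cos336°, sin336°) = (2.7406, -1.2202)
|BD| = 8.3490
circle(B,10.00) ∩ circle(D,8.00): a=6.3304, h=7.7412
  candidates: C₊=(7.8717,7.3630) cross=64.631; C₋=(10.1345,-7.9530) cross=-64.631
  mode + wants cross > 0 → take C=(7.8717,7.3630) (cross=64.631)
ex = (C−B)/|BC| = (0.5131,0.8583); ey = (-0.8583,0.5131)
P = B + -1.68·ex + -1.65·ey = (3.2948,-3.5088)

3.29 -3.51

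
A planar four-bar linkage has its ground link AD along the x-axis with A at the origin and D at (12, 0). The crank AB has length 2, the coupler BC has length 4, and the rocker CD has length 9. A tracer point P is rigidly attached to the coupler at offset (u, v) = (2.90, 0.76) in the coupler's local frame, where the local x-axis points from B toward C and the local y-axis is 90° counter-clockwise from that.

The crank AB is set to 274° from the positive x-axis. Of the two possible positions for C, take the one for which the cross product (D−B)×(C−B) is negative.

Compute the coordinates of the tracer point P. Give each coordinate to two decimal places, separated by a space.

3.09 -2.51

A=(0,0), D=(12.00,0)
B = A + 2.00·(cos274°, sin274°) = (0.1395, -1.9951)
|BD| = 12.0271
circle(B,4.00) ∩ circle(D,9.00): a=3.3113, h=2.2439
  candidates: C₊=(3.0327,0.7670) cross=26.988; C₋=(3.7772,-3.6586) cross=-26.988
  mode - wants cross < 0 → take C=(3.7772,-3.6586) (cross=-26.988)
ex = (C−B)/|BC| = (0.9094,-0.4159); ey = (0.4159,0.9094)
P = B + 2.90·ex + 0.76·ey = (3.0929,-2.5100)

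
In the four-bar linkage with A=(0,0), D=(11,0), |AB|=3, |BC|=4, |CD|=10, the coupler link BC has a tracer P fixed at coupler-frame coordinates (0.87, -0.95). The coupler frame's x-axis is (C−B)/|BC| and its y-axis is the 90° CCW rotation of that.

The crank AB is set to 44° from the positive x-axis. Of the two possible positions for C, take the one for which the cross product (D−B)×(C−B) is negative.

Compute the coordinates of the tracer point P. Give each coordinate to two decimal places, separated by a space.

A=(0,0), D=(11.00,0)
B = A + 3.00·(cos44°, sin44°) = (2.1580, 2.0840)
|BD| = 9.0842
circle(B,4.00) ∩ circle(D,10.00): a=-0.0813, h=3.9992
  candidates: C₊=(2.9964,5.9951) cross=36.329; C₋=(1.1615,-1.7899) cross=-36.329
  mode - wants cross < 0 → take C=(1.1615,-1.7899) (cross=-36.329)
ex = (C−B)/|BC| = (-0.2491,-0.9685); ey = (0.9685,-0.2491)
P = B + 0.87·ex + -0.95·ey = (1.0212,1.4781)

1.02 1.48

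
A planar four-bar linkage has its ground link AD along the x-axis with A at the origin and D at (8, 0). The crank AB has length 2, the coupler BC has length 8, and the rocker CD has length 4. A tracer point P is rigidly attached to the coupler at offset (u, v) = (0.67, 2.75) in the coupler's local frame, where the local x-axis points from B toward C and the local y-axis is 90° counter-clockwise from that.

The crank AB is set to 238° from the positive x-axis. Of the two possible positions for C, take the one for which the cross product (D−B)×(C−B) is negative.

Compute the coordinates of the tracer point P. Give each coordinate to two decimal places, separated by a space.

A=(0,0), D=(8.00,0)
B = A + 2.00·(cos238°, sin238°) = (-1.0598, -1.6961)
|BD| = 9.2172
circle(B,8.00) ∩ circle(D,4.00): a=7.2124, h=3.4613
  candidates: C₊=(5.3925,3.0333) cross=31.904; C₋=(6.6664,-3.7711) cross=-31.904
  mode - wants cross < 0 → take C=(6.6664,-3.7711) (cross=-31.904)
ex = (C−B)/|BC| = (0.9658,-0.2594); ey = (0.2594,0.9658)
P = B + 0.67·ex + 2.75·ey = (0.3005,0.7860)

0.30 0.79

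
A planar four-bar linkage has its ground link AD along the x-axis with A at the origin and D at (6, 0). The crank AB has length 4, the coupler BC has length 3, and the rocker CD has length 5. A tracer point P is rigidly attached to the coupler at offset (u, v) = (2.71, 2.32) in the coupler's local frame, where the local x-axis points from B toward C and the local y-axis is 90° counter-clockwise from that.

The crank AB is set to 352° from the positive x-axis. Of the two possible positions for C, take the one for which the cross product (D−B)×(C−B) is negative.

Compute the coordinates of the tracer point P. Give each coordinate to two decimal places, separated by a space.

A=(0,0), D=(6.00,0)
B = A + 4.00·(cos352°, sin352°) = (3.9611, -0.5567)
|BD| = 2.1136
circle(B,3.00) ∩ circle(D,5.00): a=-2.7283, h=1.2475
  candidates: C₊=(1.0005,-0.0718) cross=2.637; C₋=(1.6577,-2.4788) cross=-2.637
  mode - wants cross < 0 → take C=(1.6577,-2.4788) (cross=-2.637)
ex = (C−B)/|BC| = (-0.7678,-0.6407); ey = (0.6407,-0.7678)
P = B + 2.71·ex + 2.32·ey = (3.3668,-4.0743)

3.37 -4.07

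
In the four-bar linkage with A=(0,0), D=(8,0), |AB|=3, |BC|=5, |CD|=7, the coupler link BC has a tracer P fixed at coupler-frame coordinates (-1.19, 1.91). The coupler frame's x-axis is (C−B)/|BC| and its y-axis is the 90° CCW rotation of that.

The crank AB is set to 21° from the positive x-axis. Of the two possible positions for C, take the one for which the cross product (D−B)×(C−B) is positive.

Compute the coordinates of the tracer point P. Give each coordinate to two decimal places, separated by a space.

A=(0,0), D=(8.00,0)
B = A + 3.00·(cos21°, sin21°) = (2.8007, 1.0751)
|BD| = 5.3093
circle(B,5.00) ∩ circle(D,7.00): a=0.3944, h=4.9844
  candidates: C₊=(4.1963,5.8764) cross=26.464; C₋=(2.1777,-3.8859) cross=-26.464
  mode + wants cross > 0 → take C=(4.1963,5.8764) (cross=26.464)
ex = (C−B)/|BC| = (0.2791,0.9603); ey = (-0.9603,0.2791)
P = B + -1.19·ex + 1.91·ey = (0.6345,0.4655)

0.63 0.47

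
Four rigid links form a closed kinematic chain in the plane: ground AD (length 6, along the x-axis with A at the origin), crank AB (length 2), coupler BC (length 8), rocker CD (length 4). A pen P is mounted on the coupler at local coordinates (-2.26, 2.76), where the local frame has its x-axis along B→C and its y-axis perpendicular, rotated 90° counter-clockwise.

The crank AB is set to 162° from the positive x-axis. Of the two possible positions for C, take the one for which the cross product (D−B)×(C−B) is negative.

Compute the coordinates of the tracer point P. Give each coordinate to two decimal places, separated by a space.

A=(0,0), D=(6.00,0)
B = A + 2.00·(cos162°, sin162°) = (-1.9021, 0.6180)
|BD| = 7.9262
circle(B,8.00) ∩ circle(D,4.00): a=6.9910, h=3.8891
  candidates: C₊=(5.3709,3.9502) cross=30.826; C₋=(4.7644,-3.8044) cross=-30.826
  mode - wants cross < 0 → take C=(4.7644,-3.8044) (cross=-30.826)
ex = (C−B)/|BC| = (0.8333,-0.5528); ey = (0.5528,0.8333)
P = B + -2.26·ex + 2.76·ey = (-2.2597,4.1673)

-2.26 4.17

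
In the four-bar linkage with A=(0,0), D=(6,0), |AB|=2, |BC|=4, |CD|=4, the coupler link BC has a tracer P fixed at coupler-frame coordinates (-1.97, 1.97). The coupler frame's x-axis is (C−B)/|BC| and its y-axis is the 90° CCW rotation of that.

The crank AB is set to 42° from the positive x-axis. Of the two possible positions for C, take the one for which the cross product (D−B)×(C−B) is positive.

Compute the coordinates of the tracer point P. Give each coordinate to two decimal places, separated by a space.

-1.28 1.71

A=(0,0), D=(6.00,0)
B = A + 2.00·(cos42°, sin42°) = (1.4863, 1.3383)
|BD| = 4.7079
circle(B,4.00) ∩ circle(D,4.00): a=2.3540, h=3.2340
  candidates: C₊=(4.6624,3.7697) cross=15.226; C₋=(2.8239,-2.4315) cross=-15.226
  mode + wants cross > 0 → take C=(4.6624,3.7697) (cross=15.226)
ex = (C−B)/|BC| = (0.7940,0.6079); ey = (-0.6079,0.7940)
P = B + -1.97·ex + 1.97·ey = (-1.2755,1.7050)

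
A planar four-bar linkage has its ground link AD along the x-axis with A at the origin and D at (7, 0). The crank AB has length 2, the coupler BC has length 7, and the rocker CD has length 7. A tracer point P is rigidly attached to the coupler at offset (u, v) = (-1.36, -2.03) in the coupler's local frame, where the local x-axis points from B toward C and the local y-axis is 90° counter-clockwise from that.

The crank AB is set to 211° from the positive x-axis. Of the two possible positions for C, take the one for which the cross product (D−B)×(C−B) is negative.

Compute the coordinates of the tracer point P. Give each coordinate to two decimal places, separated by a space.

-4.11 -1.53

A=(0,0), D=(7.00,0)
B = A + 2.00·(cos211°, sin211°) = (-1.7143, -1.0301)
|BD| = 8.7750
circle(B,7.00) ∩ circle(D,7.00): a=4.3875, h=5.4543
  candidates: C₊=(2.0026,4.9016) cross=47.862; C₋=(3.2831,-5.9317) cross=-47.862
  mode - wants cross < 0 → take C=(3.2831,-5.9317) (cross=-47.862)
ex = (C−B)/|BC| = (0.7139,-0.7002); ey = (0.7002,0.7139)
P = B + -1.36·ex + -2.03·ey = (-4.1067,-1.5270)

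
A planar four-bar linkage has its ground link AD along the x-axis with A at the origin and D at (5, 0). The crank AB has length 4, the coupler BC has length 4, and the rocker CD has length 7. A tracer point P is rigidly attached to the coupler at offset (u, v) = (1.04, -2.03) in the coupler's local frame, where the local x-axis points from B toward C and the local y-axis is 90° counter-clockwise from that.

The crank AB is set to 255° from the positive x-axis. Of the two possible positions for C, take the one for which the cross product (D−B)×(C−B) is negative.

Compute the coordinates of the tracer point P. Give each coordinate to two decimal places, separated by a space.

-1.49 -6.10

A=(0,0), D=(5.00,0)
B = A + 4.00·(cos255°, sin255°) = (-1.0353, -3.8637)
|BD| = 7.1661
circle(B,4.00) ∩ circle(D,7.00): a=1.2805, h=3.7895
  candidates: C₊=(-2.0000,0.0182) cross=27.156; C₋=(2.0863,-6.3648) cross=-27.156
  mode - wants cross < 0 → take C=(2.0863,-6.3648) (cross=-27.156)
ex = (C−B)/|BC| = (0.7804,-0.6253); ey = (0.6253,0.7804)
P = B + 1.04·ex + -2.03·ey = (-1.4930,-6.0982)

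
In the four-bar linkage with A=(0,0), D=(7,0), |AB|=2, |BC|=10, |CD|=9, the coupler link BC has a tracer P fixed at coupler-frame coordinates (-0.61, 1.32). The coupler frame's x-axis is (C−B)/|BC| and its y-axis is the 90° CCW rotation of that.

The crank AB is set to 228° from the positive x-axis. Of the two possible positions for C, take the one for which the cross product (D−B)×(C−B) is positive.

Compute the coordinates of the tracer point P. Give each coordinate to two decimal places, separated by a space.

-2.79 -1.55

A=(0,0), D=(7.00,0)
B = A + 2.00·(cos228°, sin228°) = (-1.3383, -1.4863)
|BD| = 8.4697
circle(B,10.00) ∩ circle(D,9.00): a=5.3565, h=8.4444
  candidates: C₊=(2.4533,7.7671) cross=71.522; C₋=(5.4170,-8.8597) cross=-71.522
  mode + wants cross > 0 → take C=(2.4533,7.7671) (cross=71.522)
ex = (C−B)/|BC| = (0.3792,0.9253); ey = (-0.9253,0.3792)
P = B + -0.61·ex + 1.32·ey = (-2.7910,-1.5503)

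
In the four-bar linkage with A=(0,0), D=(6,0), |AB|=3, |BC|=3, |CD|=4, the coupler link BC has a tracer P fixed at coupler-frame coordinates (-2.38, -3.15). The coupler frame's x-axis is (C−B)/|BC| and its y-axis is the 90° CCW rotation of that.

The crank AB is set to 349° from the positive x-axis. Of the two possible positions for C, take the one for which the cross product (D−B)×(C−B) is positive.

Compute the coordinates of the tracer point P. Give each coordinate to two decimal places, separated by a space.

6.19 -2.82

A=(0,0), D=(6.00,0)
B = A + 3.00·(cos349°, sin349°) = (2.9449, -0.5724)
|BD| = 3.1083
circle(B,3.00) ∩ circle(D,4.00): a=0.4281, h=2.9693
  candidates: C₊=(2.8188,2.4249) cross=9.229; C₋=(3.9125,-3.4121) cross=-9.229
  mode + wants cross > 0 → take C=(2.8188,2.4249) (cross=9.229)
ex = (C−B)/|BC| = (-0.0420,0.9991); ey = (-0.9991,-0.0420)
P = B + -2.38·ex + -3.15·ey = (6.1921,-2.8180)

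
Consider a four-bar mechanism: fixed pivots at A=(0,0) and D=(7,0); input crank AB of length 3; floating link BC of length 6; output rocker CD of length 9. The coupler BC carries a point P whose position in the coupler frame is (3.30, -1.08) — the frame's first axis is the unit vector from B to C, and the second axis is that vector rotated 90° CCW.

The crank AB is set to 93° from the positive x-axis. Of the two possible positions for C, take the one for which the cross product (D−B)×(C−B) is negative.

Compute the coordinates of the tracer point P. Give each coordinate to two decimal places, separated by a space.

A=(0,0), D=(7.00,0)
B = A + 3.00·(cos93°, sin93°) = (-0.1570, 2.9959)
|BD| = 7.7587
circle(B,6.00) ∩ circle(D,9.00): a=0.9794, h=5.9195
  candidates: C₊=(3.0322,8.0781) cross=45.928; C₋=(-1.5393,-2.8427) cross=-45.928
  mode - wants cross < 0 → take C=(-1.5393,-2.8427) (cross=-45.928)
ex = (C−B)/|BC| = (-0.2304,-0.9731); ey = (0.9731,-0.2304)
P = B + 3.30·ex + -1.08·ey = (-1.9682,0.0335)

-1.97 0.03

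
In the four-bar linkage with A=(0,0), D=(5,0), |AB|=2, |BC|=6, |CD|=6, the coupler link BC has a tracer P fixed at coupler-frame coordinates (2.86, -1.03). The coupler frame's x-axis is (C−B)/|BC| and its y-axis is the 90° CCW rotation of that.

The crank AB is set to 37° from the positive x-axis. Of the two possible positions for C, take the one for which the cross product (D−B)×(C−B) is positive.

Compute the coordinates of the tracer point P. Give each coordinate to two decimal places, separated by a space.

A=(0,0), D=(5.00,0)
B = A + 2.00·(cos37°, sin37°) = (1.5973, 1.2036)
|BD| = 3.6093
circle(B,6.00) ∩ circle(D,6.00): a=1.8047, h=5.7222
  candidates: C₊=(5.2068,5.9964) cross=20.653; C₋=(1.3904,-4.7928) cross=-20.653
  mode + wants cross > 0 → take C=(5.2068,5.9964) (cross=20.653)
ex = (C−B)/|BC| = (0.6016,0.7988); ey = (-0.7988,0.6016)
P = B + 2.86·ex + -1.03·ey = (4.1406,2.8686)

4.14 2.87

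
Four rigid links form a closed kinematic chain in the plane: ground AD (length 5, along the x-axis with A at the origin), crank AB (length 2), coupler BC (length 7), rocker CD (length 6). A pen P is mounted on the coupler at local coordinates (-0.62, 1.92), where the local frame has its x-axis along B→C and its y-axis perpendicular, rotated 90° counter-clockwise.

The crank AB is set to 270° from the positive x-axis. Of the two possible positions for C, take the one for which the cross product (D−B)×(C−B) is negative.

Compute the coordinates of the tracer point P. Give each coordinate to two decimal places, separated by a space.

0.57 -0.06

A=(0,0), D=(5.00,0)
B = A + 2.00·(cos270°, sin270°) = (-0.0000, -2.0000)
|BD| = 5.3852
circle(B,7.00) ∩ circle(D,6.00): a=3.8996, h=5.8132
  candidates: C₊=(1.4617,4.8457) cross=31.305; C₋=(5.7797,-5.9491) cross=-31.305
  mode - wants cross < 0 → take C=(5.7797,-5.9491) (cross=-31.305)
ex = (C−B)/|BC| = (0.8257,-0.5642); ey = (0.5642,0.8257)
P = B + -0.62·ex + 1.92·ey = (0.5713,-0.0649)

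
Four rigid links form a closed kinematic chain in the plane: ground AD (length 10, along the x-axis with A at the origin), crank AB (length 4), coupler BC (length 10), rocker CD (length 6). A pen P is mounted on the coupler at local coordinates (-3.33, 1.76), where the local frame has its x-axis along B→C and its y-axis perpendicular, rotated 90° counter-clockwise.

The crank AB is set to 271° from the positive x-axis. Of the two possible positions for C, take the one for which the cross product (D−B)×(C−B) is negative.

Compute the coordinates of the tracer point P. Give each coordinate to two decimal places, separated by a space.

-2.84 -1.61

A=(0,0), D=(10.00,0)
B = A + 4.00·(cos271°, sin271°) = (0.0698, -3.9994)
|BD| = 10.7053
circle(B,10.00) ∩ circle(D,6.00): a=8.3418, h=5.5149
  candidates: C₊=(5.7473,4.2326) cross=59.039; C₋=(9.8679,-5.9985) cross=-59.039
  mode - wants cross < 0 → take C=(9.8679,-5.9985) (cross=-59.039)
ex = (C−B)/|BC| = (0.9798,-0.1999); ey = (0.1999,0.9798)
P = B + -3.33·ex + 1.76·ey = (-2.8411,-1.6092)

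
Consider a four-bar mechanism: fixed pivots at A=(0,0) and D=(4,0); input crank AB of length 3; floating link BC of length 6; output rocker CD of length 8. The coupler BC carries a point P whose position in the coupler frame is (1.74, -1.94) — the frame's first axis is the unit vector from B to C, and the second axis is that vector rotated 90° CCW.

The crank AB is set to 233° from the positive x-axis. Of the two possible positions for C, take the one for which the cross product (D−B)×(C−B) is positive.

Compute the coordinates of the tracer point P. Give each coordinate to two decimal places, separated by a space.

-0.33 -0.25

A=(0,0), D=(4.00,0)
B = A + 3.00·(cos233°, sin233°) = (-1.8054, -2.3959)
|BD| = 6.2804
circle(B,6.00) ∩ circle(D,8.00): a=0.9111, h=5.9304
  candidates: C₊=(-3.2257,3.4336) cross=37.246; C₋=(1.2991,-7.5303) cross=-37.246
  mode + wants cross > 0 → take C=(-3.2257,3.4336) (cross=37.246)
ex = (C−B)/|BC| = (-0.2367,0.9716); ey = (-0.9716,-0.2367)
P = B + 1.74·ex + -1.94·ey = (-0.3324,-0.2461)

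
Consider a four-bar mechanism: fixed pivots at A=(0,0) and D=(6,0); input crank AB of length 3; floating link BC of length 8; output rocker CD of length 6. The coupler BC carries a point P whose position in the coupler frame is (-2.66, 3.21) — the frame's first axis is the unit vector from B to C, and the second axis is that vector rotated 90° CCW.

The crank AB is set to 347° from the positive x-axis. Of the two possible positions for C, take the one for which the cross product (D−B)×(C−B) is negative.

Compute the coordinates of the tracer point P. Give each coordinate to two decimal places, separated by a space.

2.14 3.42

A=(0,0), D=(6.00,0)
B = A + 3.00·(cos347°, sin347°) = (2.9231, -0.6749)
|BD| = 3.1500
circle(B,8.00) ∩ circle(D,6.00): a=6.0194, h=5.2694
  candidates: C₊=(7.6739,5.7618) cross=16.599; C₋=(9.9317,-4.5323) cross=-16.599
  mode - wants cross < 0 → take C=(9.9317,-4.5323) (cross=-16.599)
ex = (C−B)/|BC| = (0.8761,-0.4822); ey = (0.4822,0.8761)
P = B + -2.66·ex + 3.21·ey = (2.1406,3.4199)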